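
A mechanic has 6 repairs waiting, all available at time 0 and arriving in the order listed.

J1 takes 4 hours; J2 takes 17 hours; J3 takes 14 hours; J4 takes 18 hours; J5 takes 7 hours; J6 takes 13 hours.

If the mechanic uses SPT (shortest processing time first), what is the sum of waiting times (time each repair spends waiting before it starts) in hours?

132

SPT (increasing processing time): J1 J5 J6 J3 J2 J4.
J1: waits 0, runs 0→4
J5: waits 4, runs 4→11
J6: waits 11, runs 11→24
J3: waits 24, runs 24→38
J2: waits 38, runs 38→55
J4: waits 55, runs 55→73
Sum = 0+4+11+24+38+55 = 132.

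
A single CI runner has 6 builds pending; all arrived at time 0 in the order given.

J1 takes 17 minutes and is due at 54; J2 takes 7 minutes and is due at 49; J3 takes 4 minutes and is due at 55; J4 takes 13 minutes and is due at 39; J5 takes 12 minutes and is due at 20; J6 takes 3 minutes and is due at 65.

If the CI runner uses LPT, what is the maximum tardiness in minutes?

22

LPT (decreasing processing time): J1 J4 J5 J2 J3 J6.
J1: 0→17, due 54, tardiness 0
J4: 17→30, due 39, tardiness 0
J5: 30→42, due 20, tardiness 22
J2: 42→49, due 49, tardiness 0
J3: 49→53, due 55, tardiness 0
J6: 53→56, due 65, tardiness 0
Maximum = 22.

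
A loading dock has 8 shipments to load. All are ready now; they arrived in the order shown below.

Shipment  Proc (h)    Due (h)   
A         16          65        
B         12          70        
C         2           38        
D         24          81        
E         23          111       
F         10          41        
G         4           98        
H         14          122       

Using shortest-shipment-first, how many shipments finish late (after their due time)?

SPT (increasing processing time): C G F B H A E D.
C: 0→2, due 38, tardiness 0
G: 2→6, due 98, tardiness 0
F: 6→16, due 41, tardiness 0
B: 16→28, due 70, tardiness 0
H: 28→42, due 122, tardiness 0
A: 42→58, due 65, tardiness 0
E: 58→81, due 111, tardiness 0
D: 81→105, due 81, tardiness 24
Late shipments: 1.

1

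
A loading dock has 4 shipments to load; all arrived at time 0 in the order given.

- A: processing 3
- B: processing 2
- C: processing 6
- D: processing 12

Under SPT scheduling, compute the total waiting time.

18

SPT (increasing processing time): B A C D.
B: waits 0, runs 0→2
A: waits 2, runs 2→5
C: waits 5, runs 5→11
D: waits 11, runs 11→23
Sum = 0+2+5+11 = 18.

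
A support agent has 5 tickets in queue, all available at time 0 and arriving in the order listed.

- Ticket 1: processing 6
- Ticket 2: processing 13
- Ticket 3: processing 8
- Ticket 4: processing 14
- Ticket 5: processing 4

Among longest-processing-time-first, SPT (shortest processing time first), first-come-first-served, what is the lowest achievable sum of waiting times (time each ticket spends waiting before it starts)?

LPT (decreasing processing time): Ticket 4 Ticket 2 Ticket 3 Ticket 1 Ticket 5.
Ticket 4: waits 0, runs 0→14
Ticket 2: waits 14, runs 14→27
Ticket 3: waits 27, runs 27→35
Ticket 1: waits 35, runs 35→41
Ticket 5: waits 41, runs 41→45
Sum = 0+14+27+35+41 = 117.
SPT (increasing processing time): Ticket 5 Ticket 1 Ticket 3 Ticket 2 Ticket 4.
Ticket 5: waits 0, runs 0→4
Ticket 1: waits 4, runs 4→10
Ticket 3: waits 10, runs 10→18
Ticket 2: waits 18, runs 18→31
Ticket 4: waits 31, runs 31→45
Sum = 0+4+10+18+31 = 63.
FIFO (arrival order): Ticket 1 Ticket 2 Ticket 3 Ticket 4 Ticket 5.
Ticket 1: waits 0, runs 0→6
Ticket 2: waits 6, runs 6→19
Ticket 3: waits 19, runs 19→27
Ticket 4: waits 27, runs 27→41
Ticket 5: waits 41, runs 41→45
Sum = 0+6+19+27+41 = 93.
LPT 117, SPT 63, FIFO 93 → minimum 63.

63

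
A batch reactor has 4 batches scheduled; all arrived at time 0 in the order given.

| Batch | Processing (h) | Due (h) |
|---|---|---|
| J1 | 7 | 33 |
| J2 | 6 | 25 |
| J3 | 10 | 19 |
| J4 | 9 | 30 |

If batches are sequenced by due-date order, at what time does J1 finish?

32

EDD (increasing due date): J3 J2 J4 J1.
J3: 0→10
J2: 10→16
J4: 16→25
J1: 25→32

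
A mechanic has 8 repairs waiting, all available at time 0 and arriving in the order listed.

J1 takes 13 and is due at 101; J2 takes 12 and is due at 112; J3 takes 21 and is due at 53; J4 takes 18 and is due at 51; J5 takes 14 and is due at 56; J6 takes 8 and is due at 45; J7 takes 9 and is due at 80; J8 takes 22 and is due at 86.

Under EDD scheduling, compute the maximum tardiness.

EDD (increasing due date): J6 J4 J3 J5 J7 J8 J1 J2.
J6: 0→8, due 45, tardiness 0
J4: 8→26, due 51, tardiness 0
J3: 26→47, due 53, tardiness 0
J5: 47→61, due 56, tardiness 5
J7: 61→70, due 80, tardiness 0
J8: 70→92, due 86, tardiness 6
J1: 92→105, due 101, tardiness 4
J2: 105→117, due 112, tardiness 5
Maximum = 6.

6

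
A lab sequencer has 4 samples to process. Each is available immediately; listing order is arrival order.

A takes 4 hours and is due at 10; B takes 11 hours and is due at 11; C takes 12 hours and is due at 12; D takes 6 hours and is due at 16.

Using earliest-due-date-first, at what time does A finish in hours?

4

EDD (increasing due date): A B C D.
A: 0→4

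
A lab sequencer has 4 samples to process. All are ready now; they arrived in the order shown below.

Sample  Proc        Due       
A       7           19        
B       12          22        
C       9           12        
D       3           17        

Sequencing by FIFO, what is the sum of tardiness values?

30

FIFO (arrival order): A B C D.
A: 0→7, due 19, tardiness 0
B: 7→19, due 22, tardiness 0
C: 19→28, due 12, tardiness 16
D: 28→31, due 17, tardiness 14
Sum = 0+0+16+14 = 30.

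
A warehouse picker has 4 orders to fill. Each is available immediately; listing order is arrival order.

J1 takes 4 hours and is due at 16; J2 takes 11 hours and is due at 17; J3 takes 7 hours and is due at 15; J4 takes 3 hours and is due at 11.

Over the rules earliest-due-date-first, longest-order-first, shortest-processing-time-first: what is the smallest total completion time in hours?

49

EDD (increasing due date): J4 J3 J1 J2.
J4: 0→3
J3: 3→10
J1: 10→14
J2: 14→25
Sum = 3+10+14+25 = 52.
LPT (decreasing processing time): J2 J3 J1 J4.
J2: 0→11
J3: 11→18
J1: 18→22
J4: 22→25
Sum = 11+18+22+25 = 76.
SPT (increasing processing time): J4 J1 J3 J2.
J4: 0→3
J1: 3→7
J3: 7→14
J2: 14→25
Sum = 3+7+14+25 = 49.
EDD 52, LPT 76, SPT 49 → minimum 49.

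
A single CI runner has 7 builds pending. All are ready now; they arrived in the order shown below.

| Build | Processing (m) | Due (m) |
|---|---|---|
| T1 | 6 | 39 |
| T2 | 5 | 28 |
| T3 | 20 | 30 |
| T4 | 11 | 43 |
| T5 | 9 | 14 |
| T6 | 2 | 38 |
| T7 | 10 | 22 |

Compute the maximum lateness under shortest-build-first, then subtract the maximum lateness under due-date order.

SPT (increasing processing time): T6 T2 T1 T5 T7 T4 T3.
T6: 0→2, due 38, lateness -36
T2: 2→7, due 28, lateness -21
T1: 7→13, due 39, lateness -26
T5: 13→22, due 14, lateness 8
T7: 22→32, due 22, lateness 10
T4: 32→43, due 43, lateness 0
T3: 43→63, due 30, lateness 33
Maximum = 33.
EDD (increasing due date): T5 T7 T2 T3 T6 T1 T4.
T5: 0→9, due 14, lateness -5
T7: 9→19, due 22, lateness -3
T2: 19→24, due 28, lateness -4
T3: 24→44, due 30, lateness 14
T6: 44→46, due 38, lateness 8
T1: 46→52, due 39, lateness 13
T4: 52→63, due 43, lateness 20
Maximum = 20.
Difference = 33 − 20 = 13.

13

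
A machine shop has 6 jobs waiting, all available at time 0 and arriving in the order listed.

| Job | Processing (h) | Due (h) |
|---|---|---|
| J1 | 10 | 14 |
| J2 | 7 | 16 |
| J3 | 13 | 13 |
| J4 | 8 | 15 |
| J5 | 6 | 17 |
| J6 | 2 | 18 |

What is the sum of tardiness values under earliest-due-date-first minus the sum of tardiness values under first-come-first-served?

EDD (increasing due date): J3 J1 J4 J2 J5 J6.
J3: 0→13, due 13, tardiness 0
J1: 13→23, due 14, tardiness 9
J4: 23→31, due 15, tardiness 16
J2: 31→38, due 16, tardiness 22
J5: 38→44, due 17, tardiness 27
J6: 44→46, due 18, tardiness 28
Sum = 0+9+16+22+27+28 = 102.
FIFO (arrival order): J1 J2 J3 J4 J5 J6.
J1: 0→10, due 14, tardiness 0
J2: 10→17, due 16, tardiness 1
J3: 17→30, due 13, tardiness 17
J4: 30→38, due 15, tardiness 23
J5: 38→44, due 17, tardiness 27
J6: 44→46, due 18, tardiness 28
Sum = 0+1+17+23+27+28 = 96.
Difference = 102 − 96 = 6.

6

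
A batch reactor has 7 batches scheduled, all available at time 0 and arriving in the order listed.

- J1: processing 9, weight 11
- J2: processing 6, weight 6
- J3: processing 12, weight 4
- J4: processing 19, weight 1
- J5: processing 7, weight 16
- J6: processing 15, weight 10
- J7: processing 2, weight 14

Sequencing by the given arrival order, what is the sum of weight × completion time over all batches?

FIFO (arrival order): J1 J2 J3 J4 J5 J6 J7.
J1: finishes 9, weight 11, w·C = 99
J2: finishes 15, weight 6, w·C = 90
J3: finishes 27, weight 4, w·C = 108
J4: finishes 46, weight 1, w·C = 46
J5: finishes 53, weight 16, w·C = 848
J6: finishes 68, weight 10, w·C = 680
J7: finishes 70, weight 14, w·C = 980
Sum = 99+90+108+46+848+680+980 = 2851.

2851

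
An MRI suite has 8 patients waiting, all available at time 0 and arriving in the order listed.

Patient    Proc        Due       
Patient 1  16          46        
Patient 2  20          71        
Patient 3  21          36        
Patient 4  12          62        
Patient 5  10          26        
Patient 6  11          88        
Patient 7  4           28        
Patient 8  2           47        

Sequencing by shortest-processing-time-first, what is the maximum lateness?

60

SPT (increasing processing time): Patient 8 Patient 7 Patient 5 Patient 6 Patient 4 Patient 1 Patient 2 Patient 3.
Patient 8: 0→2, due 47, lateness -45
Patient 7: 2→6, due 28, lateness -22
Patient 5: 6→16, due 26, lateness -10
Patient 6: 16→27, due 88, lateness -61
Patient 4: 27→39, due 62, lateness -23
Patient 1: 39→55, due 46, lateness 9
Patient 2: 55→75, due 71, lateness 4
Patient 3: 75→96, due 36, lateness 60
Maximum = 60.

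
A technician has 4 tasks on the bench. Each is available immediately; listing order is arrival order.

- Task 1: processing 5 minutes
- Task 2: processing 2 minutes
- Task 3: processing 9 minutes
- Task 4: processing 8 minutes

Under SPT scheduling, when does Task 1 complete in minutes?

7

SPT (increasing processing time): Task 2 Task 1 Task 4 Task 3.
Task 2: 0→2
Task 1: 2→7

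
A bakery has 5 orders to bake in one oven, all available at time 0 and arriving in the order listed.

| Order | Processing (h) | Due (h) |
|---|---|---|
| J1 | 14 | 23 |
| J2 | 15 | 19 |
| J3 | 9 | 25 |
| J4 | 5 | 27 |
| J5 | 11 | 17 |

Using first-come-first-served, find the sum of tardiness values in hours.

FIFO (arrival order): J1 J2 J3 J4 J5.
J1: 0→14, due 23, tardiness 0
J2: 14→29, due 19, tardiness 10
J3: 29→38, due 25, tardiness 13
J4: 38→43, due 27, tardiness 16
J5: 43→54, due 17, tardiness 37
Sum = 0+10+13+16+37 = 76.

76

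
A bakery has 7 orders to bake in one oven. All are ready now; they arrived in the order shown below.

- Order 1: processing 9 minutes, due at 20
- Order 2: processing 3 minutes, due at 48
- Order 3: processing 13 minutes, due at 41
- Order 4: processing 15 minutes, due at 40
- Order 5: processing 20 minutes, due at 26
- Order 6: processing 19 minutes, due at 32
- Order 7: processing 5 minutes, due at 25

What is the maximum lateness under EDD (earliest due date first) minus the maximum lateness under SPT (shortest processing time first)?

EDD (increasing due date): Order 1 Order 7 Order 5 Order 6 Order 4 Order 3 Order 2.
Order 1: 0→9, due 20, lateness -11
Order 7: 9→14, due 25, lateness -11
Order 5: 14→34, due 26, lateness 8
Order 6: 34→53, due 32, lateness 21
Order 4: 53→68, due 40, lateness 28
Order 3: 68→81, due 41, lateness 40
Order 2: 81→84, due 48, lateness 36
Maximum = 40.
SPT (increasing processing time): Order 2 Order 7 Order 1 Order 3 Order 4 Order 6 Order 5.
Order 2: 0→3, due 48, lateness -45
Order 7: 3→8, due 25, lateness -17
Order 1: 8→17, due 20, lateness -3
Order 3: 17→30, due 41, lateness -11
Order 4: 30→45, due 40, lateness 5
Order 6: 45→64, due 32, lateness 32
Order 5: 64→84, due 26, lateness 58
Maximum = 58.
Difference = 40 − 58 = -18.

-18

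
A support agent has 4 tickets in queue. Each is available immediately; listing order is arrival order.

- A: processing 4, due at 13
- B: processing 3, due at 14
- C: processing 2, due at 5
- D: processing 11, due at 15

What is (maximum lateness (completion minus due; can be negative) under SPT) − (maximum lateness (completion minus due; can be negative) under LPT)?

-10

SPT (increasing processing time): C B A D.
C: 0→2, due 5, lateness -3
B: 2→5, due 14, lateness -9
A: 5→9, due 13, lateness -4
D: 9→20, due 15, lateness 5
Maximum = 5.
LPT (decreasing processing time): D A B C.
D: 0→11, due 15, lateness -4
A: 11→15, due 13, lateness 2
B: 15→18, due 14, lateness 4
C: 18→20, due 5, lateness 15
Maximum = 15.
Difference = 5 − 15 = -10.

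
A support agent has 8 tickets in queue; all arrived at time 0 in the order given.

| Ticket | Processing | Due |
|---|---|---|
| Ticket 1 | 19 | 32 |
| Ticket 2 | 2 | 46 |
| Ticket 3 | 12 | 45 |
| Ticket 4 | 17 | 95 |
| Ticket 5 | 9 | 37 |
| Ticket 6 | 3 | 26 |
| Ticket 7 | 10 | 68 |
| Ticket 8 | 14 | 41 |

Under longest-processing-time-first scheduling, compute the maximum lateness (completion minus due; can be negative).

LPT (decreasing processing time): Ticket 1 Ticket 4 Ticket 8 Ticket 3 Ticket 7 Ticket 5 Ticket 6 Ticket 2.
Ticket 1: 0→19, due 32, lateness -13
Ticket 4: 19→36, due 95, lateness -59
Ticket 8: 36→50, due 41, lateness 9
Ticket 3: 50→62, due 45, lateness 17
Ticket 7: 62→72, due 68, lateness 4
Ticket 5: 72→81, due 37, lateness 44
Ticket 6: 81→84, due 26, lateness 58
Ticket 2: 84→86, due 46, lateness 40
Maximum = 58.

58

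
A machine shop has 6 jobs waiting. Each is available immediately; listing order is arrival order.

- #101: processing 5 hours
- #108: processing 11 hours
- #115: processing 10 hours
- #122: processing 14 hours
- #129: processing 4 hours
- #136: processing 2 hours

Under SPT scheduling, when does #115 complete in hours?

21

SPT (increasing processing time): #136 #129 #101 #115 #108 #122.
#136: 0→2
#129: 2→6
#101: 6→11
#115: 11→21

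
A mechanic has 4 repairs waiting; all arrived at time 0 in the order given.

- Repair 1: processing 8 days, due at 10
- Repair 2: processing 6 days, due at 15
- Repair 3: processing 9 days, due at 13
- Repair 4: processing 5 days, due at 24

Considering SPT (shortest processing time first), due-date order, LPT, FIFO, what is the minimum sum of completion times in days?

63

SPT (increasing processing time): Repair 4 Repair 2 Repair 1 Repair 3.
Repair 4: 0→5
Repair 2: 5→11
Repair 1: 11→19
Repair 3: 19→28
Sum = 5+11+19+28 = 63.
EDD (increasing due date): Repair 1 Repair 3 Repair 2 Repair 4.
Repair 1: 0→8
Repair 3: 8→17
Repair 2: 17→23
Repair 4: 23→28
Sum = 8+17+23+28 = 76.
LPT (decreasing processing time): Repair 3 Repair 1 Repair 2 Repair 4.
Repair 3: 0→9
Repair 1: 9→17
Repair 2: 17→23
Repair 4: 23→28
Sum = 9+17+23+28 = 77.
FIFO (arrival order): Repair 1 Repair 2 Repair 3 Repair 4.
Repair 1: 0→8
Repair 2: 8→14
Repair 3: 14→23
Repair 4: 23→28
Sum = 8+14+23+28 = 73.
SPT 63, EDD 76, LPT 77, FIFO 73 → minimum 63.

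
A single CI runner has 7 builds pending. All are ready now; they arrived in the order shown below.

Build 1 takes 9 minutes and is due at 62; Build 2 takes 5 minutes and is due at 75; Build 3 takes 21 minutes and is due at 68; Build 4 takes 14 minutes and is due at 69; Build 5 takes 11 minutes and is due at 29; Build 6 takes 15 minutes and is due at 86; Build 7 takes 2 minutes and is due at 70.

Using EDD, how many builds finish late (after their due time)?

0

EDD (increasing due date): Build 5 Build 1 Build 3 Build 4 Build 7 Build 2 Build 6.
Build 5: 0→11, due 29, tardiness 0
Build 1: 11→20, due 62, tardiness 0
Build 3: 20→41, due 68, tardiness 0
Build 4: 41→55, due 69, tardiness 0
Build 7: 55→57, due 70, tardiness 0
Build 2: 57→62, due 75, tardiness 0
Build 6: 62→77, due 86, tardiness 0
Late builds: 0.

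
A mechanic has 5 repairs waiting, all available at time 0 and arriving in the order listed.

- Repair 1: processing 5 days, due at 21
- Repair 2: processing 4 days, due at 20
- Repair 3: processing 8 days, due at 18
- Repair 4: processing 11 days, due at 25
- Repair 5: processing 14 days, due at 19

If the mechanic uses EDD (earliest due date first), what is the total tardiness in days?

EDD (increasing due date): Repair 3 Repair 5 Repair 2 Repair 1 Repair 4.
Repair 3: 0→8, due 18, tardiness 0
Repair 5: 8→22, due 19, tardiness 3
Repair 2: 22→26, due 20, tardiness 6
Repair 1: 26→31, due 21, tardiness 10
Repair 4: 31→42, due 25, tardiness 17
Sum = 0+3+6+10+17 = 36.

36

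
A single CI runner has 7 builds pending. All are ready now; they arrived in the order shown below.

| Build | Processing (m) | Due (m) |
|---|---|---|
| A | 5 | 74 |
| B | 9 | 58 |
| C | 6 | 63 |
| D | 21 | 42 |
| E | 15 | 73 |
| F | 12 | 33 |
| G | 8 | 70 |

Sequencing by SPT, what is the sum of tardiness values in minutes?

SPT (increasing processing time): A C G B F E D.
A: 0→5, due 74, tardiness 0
C: 5→11, due 63, tardiness 0
G: 11→19, due 70, tardiness 0
B: 19→28, due 58, tardiness 0
F: 28→40, due 33, tardiness 7
E: 40→55, due 73, tardiness 0
D: 55→76, due 42, tardiness 34
Sum = 0+0+0+0+7+0+34 = 41.

41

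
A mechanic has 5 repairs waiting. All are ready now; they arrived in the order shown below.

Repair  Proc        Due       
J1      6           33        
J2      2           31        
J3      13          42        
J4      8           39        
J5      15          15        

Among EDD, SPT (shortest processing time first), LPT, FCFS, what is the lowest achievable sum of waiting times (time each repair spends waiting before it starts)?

55

EDD (increasing due date): J5 J2 J1 J4 J3.
J5: waits 0, runs 0→15
J2: waits 15, runs 15→17
J1: waits 17, runs 17→23
J4: waits 23, runs 23→31
J3: waits 31, runs 31→44
Sum = 0+15+17+23+31 = 86.
SPT (increasing processing time): J2 J1 J4 J3 J5.
J2: waits 0, runs 0→2
J1: waits 2, runs 2→8
J4: waits 8, runs 8→16
J3: waits 16, runs 16→29
J5: waits 29, runs 29→44
Sum = 0+2+8+16+29 = 55.
LPT (decreasing processing time): J5 J3 J4 J1 J2.
J5: waits 0, runs 0→15
J3: waits 15, runs 15→28
J4: waits 28, runs 28→36
J1: waits 36, runs 36→42
J2: waits 42, runs 42→44
Sum = 0+15+28+36+42 = 121.
FIFO (arrival order): J1 J2 J3 J4 J5.
J1: waits 0, runs 0→6
J2: waits 6, runs 6→8
J3: waits 8, runs 8→21
J4: waits 21, runs 21→29
J5: waits 29, runs 29→44
Sum = 0+6+8+21+29 = 64.
EDD 86, SPT 55, LPT 121, FIFO 64 → minimum 55.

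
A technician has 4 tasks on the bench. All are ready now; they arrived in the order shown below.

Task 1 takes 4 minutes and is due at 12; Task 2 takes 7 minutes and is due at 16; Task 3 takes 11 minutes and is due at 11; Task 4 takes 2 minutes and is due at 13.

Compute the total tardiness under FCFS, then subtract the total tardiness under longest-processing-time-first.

-1

FIFO (arrival order): Task 1 Task 2 Task 3 Task 4.
Task 1: 0→4, due 12, tardiness 0
Task 2: 4→11, due 16, tardiness 0
Task 3: 11→22, due 11, tardiness 11
Task 4: 22→24, due 13, tardiness 11
Sum = 0+0+11+11 = 22.
LPT (decreasing processing time): Task 3 Task 2 Task 1 Task 4.
Task 3: 0→11, due 11, tardiness 0
Task 2: 11→18, due 16, tardiness 2
Task 1: 18→22, due 12, tardiness 10
Task 4: 22→24, due 13, tardiness 11
Sum = 0+2+10+11 = 23.
Difference = 22 − 23 = -1.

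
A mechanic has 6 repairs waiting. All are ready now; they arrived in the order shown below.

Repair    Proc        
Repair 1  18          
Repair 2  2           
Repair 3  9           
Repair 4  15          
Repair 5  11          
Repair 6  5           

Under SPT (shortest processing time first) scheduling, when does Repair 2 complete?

SPT (increasing processing time): Repair 2 Repair 6 Repair 3 Repair 5 Repair 4 Repair 1.
Repair 2: 0→2

2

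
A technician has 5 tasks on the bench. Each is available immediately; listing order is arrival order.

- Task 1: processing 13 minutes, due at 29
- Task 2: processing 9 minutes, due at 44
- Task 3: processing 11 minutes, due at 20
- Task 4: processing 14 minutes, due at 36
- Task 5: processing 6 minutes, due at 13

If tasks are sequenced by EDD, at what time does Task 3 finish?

EDD (increasing due date): Task 5 Task 3 Task 1 Task 4 Task 2.
Task 5: 0→6
Task 3: 6→17

17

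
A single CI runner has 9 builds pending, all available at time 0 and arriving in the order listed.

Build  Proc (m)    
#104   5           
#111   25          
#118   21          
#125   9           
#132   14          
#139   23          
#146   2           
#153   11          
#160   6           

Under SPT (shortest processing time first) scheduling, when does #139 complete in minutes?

91

SPT (increasing processing time): #146 #104 #160 #125 #153 #132 #118 #139 #111.
#146: 0→2
#104: 2→7
#160: 7→13
#125: 13→22
#153: 22→33
#132: 33→47
#118: 47→68
#139: 68→91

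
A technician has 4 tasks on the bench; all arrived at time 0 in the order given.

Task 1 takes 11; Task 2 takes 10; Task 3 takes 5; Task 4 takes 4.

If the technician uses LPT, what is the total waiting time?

LPT (decreasing processing time): Task 1 Task 2 Task 3 Task 4.
Task 1: waits 0, runs 0→11
Task 2: waits 11, runs 11→21
Task 3: waits 21, runs 21→26
Task 4: waits 26, runs 26→30
Sum = 0+11+21+26 = 58.

58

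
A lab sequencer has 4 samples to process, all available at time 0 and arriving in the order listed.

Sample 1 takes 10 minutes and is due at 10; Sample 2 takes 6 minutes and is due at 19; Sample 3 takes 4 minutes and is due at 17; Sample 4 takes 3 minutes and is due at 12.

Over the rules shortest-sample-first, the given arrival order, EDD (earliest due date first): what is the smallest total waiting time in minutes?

23

SPT (increasing processing time): Sample 4 Sample 3 Sample 2 Sample 1.
Sample 4: waits 0, runs 0→3
Sample 3: waits 3, runs 3→7
Sample 2: waits 7, runs 7→13
Sample 1: waits 13, runs 13→23
Sum = 0+3+7+13 = 23.
FIFO (arrival order): Sample 1 Sample 2 Sample 3 Sample 4.
Sample 1: waits 0, runs 0→10
Sample 2: waits 10, runs 10→16
Sample 3: waits 16, runs 16→20
Sample 4: waits 20, runs 20→23
Sum = 0+10+16+20 = 46.
EDD (increasing due date): Sample 1 Sample 4 Sample 3 Sample 2.
Sample 1: waits 0, runs 0→10
Sample 4: waits 10, runs 10→13
Sample 3: waits 13, runs 13→17
Sample 2: waits 17, runs 17→23
Sum = 0+10+13+17 = 40.
SPT 23, FIFO 46, EDD 40 → minimum 23.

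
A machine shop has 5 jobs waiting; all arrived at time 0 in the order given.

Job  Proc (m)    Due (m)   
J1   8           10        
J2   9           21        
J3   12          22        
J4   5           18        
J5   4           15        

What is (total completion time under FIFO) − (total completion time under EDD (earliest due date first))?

25

FIFO (arrival order): J1 J2 J3 J4 J5.
J1: 0→8
J2: 8→17
J3: 17→29
J4: 29→34
J5: 34→38
Sum = 8+17+29+34+38 = 126.
EDD (increasing due date): J1 J5 J4 J2 J3.
J1: 0→8
J5: 8→12
J4: 12→17
J2: 17→26
J3: 26→38
Sum = 8+12+17+26+38 = 101.
Difference = 126 − 101 = 25.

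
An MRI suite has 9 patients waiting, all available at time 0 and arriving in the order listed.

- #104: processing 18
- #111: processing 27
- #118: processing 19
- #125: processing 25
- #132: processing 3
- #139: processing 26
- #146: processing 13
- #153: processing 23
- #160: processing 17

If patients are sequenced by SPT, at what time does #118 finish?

70

SPT (increasing processing time): #132 #146 #160 #104 #118 #153 #125 #139 #111.
#132: 0→3
#146: 3→16
#160: 16→33
#104: 33→51
#118: 51→70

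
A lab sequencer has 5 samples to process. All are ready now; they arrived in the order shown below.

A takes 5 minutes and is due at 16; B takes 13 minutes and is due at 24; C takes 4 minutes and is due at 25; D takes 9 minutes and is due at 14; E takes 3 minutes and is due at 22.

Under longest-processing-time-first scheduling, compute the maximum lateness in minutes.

LPT (decreasing processing time): B D A C E.
B: 0→13, due 24, lateness -11
D: 13→22, due 14, lateness 8
A: 22→27, due 16, lateness 11
C: 27→31, due 25, lateness 6
E: 31→34, due 22, lateness 12
Maximum = 12.

12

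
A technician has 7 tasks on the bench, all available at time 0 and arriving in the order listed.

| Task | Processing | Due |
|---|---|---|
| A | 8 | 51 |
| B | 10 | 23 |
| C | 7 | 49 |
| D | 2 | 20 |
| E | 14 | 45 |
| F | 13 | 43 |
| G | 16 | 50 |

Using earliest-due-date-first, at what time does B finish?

12

EDD (increasing due date): D B F E C G A.
D: 0→2
B: 2→12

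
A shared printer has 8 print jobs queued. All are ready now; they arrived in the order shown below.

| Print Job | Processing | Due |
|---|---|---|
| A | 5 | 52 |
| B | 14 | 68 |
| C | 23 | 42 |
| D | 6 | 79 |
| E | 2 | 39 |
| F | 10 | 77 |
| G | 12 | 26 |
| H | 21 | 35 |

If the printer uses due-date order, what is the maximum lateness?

16

EDD (increasing due date): G H E C A B F D.
G: 0→12, due 26, lateness -14
H: 12→33, due 35, lateness -2
E: 33→35, due 39, lateness -4
C: 35→58, due 42, lateness 16
A: 58→63, due 52, lateness 11
B: 63→77, due 68, lateness 9
F: 77→87, due 77, lateness 10
D: 87→93, due 79, lateness 14
Maximum = 16.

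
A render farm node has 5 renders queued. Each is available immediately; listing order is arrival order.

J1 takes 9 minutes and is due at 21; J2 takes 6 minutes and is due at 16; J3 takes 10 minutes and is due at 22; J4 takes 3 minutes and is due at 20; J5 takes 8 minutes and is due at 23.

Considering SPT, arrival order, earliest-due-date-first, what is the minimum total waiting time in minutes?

55

SPT (increasing processing time): J4 J2 J5 J1 J3.
J4: waits 0, runs 0→3
J2: waits 3, runs 3→9
J5: waits 9, runs 9→17
J1: waits 17, runs 17→26
J3: waits 26, runs 26→36
Sum = 0+3+9+17+26 = 55.
FIFO (arrival order): J1 J2 J3 J4 J5.
J1: waits 0, runs 0→9
J2: waits 9, runs 9→15
J3: waits 15, runs 15→25
J4: waits 25, runs 25→28
J5: waits 28, runs 28→36
Sum = 0+9+15+25+28 = 77.
EDD (increasing due date): J2 J4 J1 J3 J5.
J2: waits 0, runs 0→6
J4: waits 6, runs 6→9
J1: waits 9, runs 9→18
J3: waits 18, runs 18→28
J5: waits 28, runs 28→36
Sum = 0+6+9+18+28 = 61.
SPT 55, FIFO 77, EDD 61 → minimum 55.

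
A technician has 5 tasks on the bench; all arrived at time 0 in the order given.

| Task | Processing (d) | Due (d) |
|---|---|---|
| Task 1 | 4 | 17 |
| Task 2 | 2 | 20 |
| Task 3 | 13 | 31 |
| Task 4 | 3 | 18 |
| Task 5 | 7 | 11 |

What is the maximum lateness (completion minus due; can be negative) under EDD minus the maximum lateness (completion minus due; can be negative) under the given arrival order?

EDD (increasing due date): Task 5 Task 1 Task 4 Task 2 Task 3.
Task 5: 0→7, due 11, lateness -4
Task 1: 7→11, due 17, lateness -6
Task 4: 11→14, due 18, lateness -4
Task 2: 14→16, due 20, lateness -4
Task 3: 16→29, due 31, lateness -2
Maximum = -2.
FIFO (arrival order): Task 1 Task 2 Task 3 Task 4 Task 5.
Task 1: 0→4, due 17, lateness -13
Task 2: 4→6, due 20, lateness -14
Task 3: 6→19, due 31, lateness -12
Task 4: 19→22, due 18, lateness 4
Task 5: 22→29, due 11, lateness 18
Maximum = 18.
Difference = -2 − 18 = -20.

-20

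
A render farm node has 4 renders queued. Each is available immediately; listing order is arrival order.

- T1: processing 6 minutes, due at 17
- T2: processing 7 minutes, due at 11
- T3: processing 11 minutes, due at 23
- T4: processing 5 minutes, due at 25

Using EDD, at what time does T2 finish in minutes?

7

EDD (increasing due date): T2 T1 T3 T4.
T2: 0→7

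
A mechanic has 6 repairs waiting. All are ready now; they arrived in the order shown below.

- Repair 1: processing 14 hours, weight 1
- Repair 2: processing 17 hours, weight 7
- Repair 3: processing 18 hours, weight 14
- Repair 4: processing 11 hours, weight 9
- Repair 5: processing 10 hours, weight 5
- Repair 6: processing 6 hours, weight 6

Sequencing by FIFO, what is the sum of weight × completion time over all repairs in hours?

FIFO (arrival order): Repair 1 Repair 2 Repair 3 Repair 4 Repair 5 Repair 6.
Repair 1: finishes 14, weight 1, w·C = 14
Repair 2: finishes 31, weight 7, w·C = 217
Repair 3: finishes 49, weight 14, w·C = 686
Repair 4: finishes 60, weight 9, w·C = 540
Repair 5: finishes 70, weight 5, w·C = 350
Repair 6: finishes 76, weight 6, w·C = 456
Sum = 14+217+686+540+350+456 = 2263.

2263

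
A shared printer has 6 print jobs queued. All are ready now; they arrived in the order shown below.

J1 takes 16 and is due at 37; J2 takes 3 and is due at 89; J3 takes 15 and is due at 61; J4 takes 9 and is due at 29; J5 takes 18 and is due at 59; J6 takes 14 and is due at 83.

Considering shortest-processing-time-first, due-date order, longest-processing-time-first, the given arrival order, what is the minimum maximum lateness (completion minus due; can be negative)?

-3

SPT (increasing processing time): J2 J4 J6 J3 J1 J5.
J2: 0→3, due 89, lateness -86
J4: 3→12, due 29, lateness -17
J6: 12→26, due 83, lateness -57
J3: 26→41, due 61, lateness -20
J1: 41→57, due 37, lateness 20
J5: 57→75, due 59, lateness 16
Maximum = 20.
EDD (increasing due date): J4 J1 J5 J3 J6 J2.
J4: 0→9, due 29, lateness -20
J1: 9→25, due 37, lateness -12
J5: 25→43, due 59, lateness -16
J3: 43→58, due 61, lateness -3
J6: 58→72, due 83, lateness -11
J2: 72→75, due 89, lateness -14
Maximum = -3.
LPT (decreasing processing time): J5 J1 J3 J6 J4 J2.
J5: 0→18, due 59, lateness -41
J1: 18→34, due 37, lateness -3
J3: 34→49, due 61, lateness -12
J6: 49→63, due 83, lateness -20
J4: 63→72, due 29, lateness 43
J2: 72→75, due 89, lateness -14
Maximum = 43.
FIFO (arrival order): J1 J2 J3 J4 J5 J6.
J1: 0→16, due 37, lateness -21
J2: 16→19, due 89, lateness -70
J3: 19→34, due 61, lateness -27
J4: 34→43, due 29, lateness 14
J5: 43→61, due 59, lateness 2
J6: 61→75, due 83, lateness -8
Maximum = 14.
SPT 20, EDD -3, LPT 43, FIFO 14 → minimum -3.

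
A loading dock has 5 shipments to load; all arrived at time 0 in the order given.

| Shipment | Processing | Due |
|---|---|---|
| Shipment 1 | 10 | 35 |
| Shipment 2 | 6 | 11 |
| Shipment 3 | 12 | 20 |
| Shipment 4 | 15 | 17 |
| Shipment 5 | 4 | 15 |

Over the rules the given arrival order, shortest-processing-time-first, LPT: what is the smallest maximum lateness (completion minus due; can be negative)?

FIFO (arrival order): Shipment 1 Shipment 2 Shipment 3 Shipment 4 Shipment 5.
Shipment 1: 0→10, due 35, lateness -25
Shipment 2: 10→16, due 11, lateness 5
Shipment 3: 16→28, due 20, lateness 8
Shipment 4: 28→43, due 17, lateness 26
Shipment 5: 43→47, due 15, lateness 32
Maximum = 32.
SPT (increasing processing time): Shipment 5 Shipment 2 Shipment 1 Shipment 3 Shipment 4.
Shipment 5: 0→4, due 15, lateness -11
Shipment 2: 4→10, due 11, lateness -1
Shipment 1: 10→20, due 35, lateness -15
Shipment 3: 20→32, due 20, lateness 12
Shipment 4: 32→47, due 17, lateness 30
Maximum = 30.
LPT (decreasing processing time): Shipment 4 Shipment 3 Shipment 1 Shipment 2 Shipment 5.
Shipment 4: 0→15, due 17, lateness -2
Shipment 3: 15→27, due 20, lateness 7
Shipment 1: 27→37, due 35, lateness 2
Shipment 2: 37→43, due 11, lateness 32
Shipment 5: 43→47, due 15, lateness 32
Maximum = 32.
FIFO 32, SPT 30, LPT 32 → minimum 30.

30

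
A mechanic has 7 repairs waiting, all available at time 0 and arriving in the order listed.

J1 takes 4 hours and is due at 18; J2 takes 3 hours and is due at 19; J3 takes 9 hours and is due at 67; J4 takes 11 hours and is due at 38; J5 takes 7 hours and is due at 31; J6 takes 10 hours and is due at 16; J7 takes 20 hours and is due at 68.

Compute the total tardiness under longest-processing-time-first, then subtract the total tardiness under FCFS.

LPT (decreasing processing time): J7 J4 J6 J3 J5 J1 J2.
J7: 0→20, due 68, tardiness 0
J4: 20→31, due 38, tardiness 0
J6: 31→41, due 16, tardiness 25
J3: 41→50, due 67, tardiness 0
J5: 50→57, due 31, tardiness 26
J1: 57→61, due 18, tardiness 43
J2: 61→64, due 19, tardiness 45
Sum = 0+0+25+0+26+43+45 = 139.
FIFO (arrival order): J1 J2 J3 J4 J5 J6 J7.
J1: 0→4, due 18, tardiness 0
J2: 4→7, due 19, tardiness 0
J3: 7→16, due 67, tardiness 0
J4: 16→27, due 38, tardiness 0
J5: 27→34, due 31, tardiness 3
J6: 34→44, due 16, tardiness 28
J7: 44→64, due 68, tardiness 0
Sum = 0+0+0+0+3+28+0 = 31.
Difference = 139 − 31 = 108.

108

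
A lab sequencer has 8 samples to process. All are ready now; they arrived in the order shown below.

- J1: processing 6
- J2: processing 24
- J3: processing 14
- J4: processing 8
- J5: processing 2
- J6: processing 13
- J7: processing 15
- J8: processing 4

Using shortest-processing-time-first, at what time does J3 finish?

47

SPT (increasing processing time): J5 J8 J1 J4 J6 J3 J7 J2.
J5: 0→2
J8: 2→6
J1: 6→12
J4: 12→20
J6: 20→33
J3: 33→47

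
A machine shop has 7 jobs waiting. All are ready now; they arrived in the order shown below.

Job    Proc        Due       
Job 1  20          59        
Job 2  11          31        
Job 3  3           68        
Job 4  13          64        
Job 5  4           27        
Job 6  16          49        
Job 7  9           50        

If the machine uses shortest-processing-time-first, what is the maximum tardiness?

17

SPT (increasing processing time): Job 3 Job 5 Job 7 Job 2 Job 4 Job 6 Job 1.
Job 3: 0→3, due 68, tardiness 0
Job 5: 3→7, due 27, tardiness 0
Job 7: 7→16, due 50, tardiness 0
Job 2: 16→27, due 31, tardiness 0
Job 4: 27→40, due 64, tardiness 0
Job 6: 40→56, due 49, tardiness 7
Job 1: 56→76, due 59, tardiness 17
Maximum = 17.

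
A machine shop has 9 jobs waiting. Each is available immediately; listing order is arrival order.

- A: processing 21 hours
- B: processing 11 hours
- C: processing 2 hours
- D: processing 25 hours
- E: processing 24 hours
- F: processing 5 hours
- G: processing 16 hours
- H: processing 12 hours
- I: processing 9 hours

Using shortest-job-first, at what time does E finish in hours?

SPT (increasing processing time): C F I B H G A E D.
C: 0→2
F: 2→7
I: 7→16
B: 16→27
H: 27→39
G: 39→55
A: 55→76
E: 76→100

100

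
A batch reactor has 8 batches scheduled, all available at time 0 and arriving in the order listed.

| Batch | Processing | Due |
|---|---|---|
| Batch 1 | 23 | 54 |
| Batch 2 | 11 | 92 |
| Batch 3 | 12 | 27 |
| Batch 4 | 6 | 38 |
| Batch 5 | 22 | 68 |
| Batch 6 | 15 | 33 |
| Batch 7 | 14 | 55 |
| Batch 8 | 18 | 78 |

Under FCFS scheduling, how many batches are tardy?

6

FIFO (arrival order): Batch 1 Batch 2 Batch 3 Batch 4 Batch 5 Batch 6 Batch 7 Batch 8.
Batch 1: 0→23, due 54, tardiness 0
Batch 2: 23→34, due 92, tardiness 0
Batch 3: 34→46, due 27, tardiness 19
Batch 4: 46→52, due 38, tardiness 14
Batch 5: 52→74, due 68, tardiness 6
Batch 6: 74→89, due 33, tardiness 56
Batch 7: 89→103, due 55, tardiness 48
Batch 8: 103→121, due 78, tardiness 43
Late batches: 6.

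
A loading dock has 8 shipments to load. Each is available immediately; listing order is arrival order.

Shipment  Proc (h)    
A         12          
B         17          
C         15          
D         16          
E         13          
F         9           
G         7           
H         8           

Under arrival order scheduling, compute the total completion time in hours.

486

FIFO (arrival order): A B C D E F G H.
A: 0→12
B: 12→29
C: 29→44
D: 44→60
E: 60→73
F: 73→82
G: 82→89
H: 89→97
Sum = 12+29+44+60+73+82+89+97 = 486.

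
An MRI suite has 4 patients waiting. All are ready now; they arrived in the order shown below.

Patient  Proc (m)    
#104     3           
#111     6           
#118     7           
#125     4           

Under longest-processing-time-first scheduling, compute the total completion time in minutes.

LPT (decreasing processing time): #118 #111 #125 #104.
#118: 0→7
#111: 7→13
#125: 13→17
#104: 17→20
Sum = 7+13+17+20 = 57.

57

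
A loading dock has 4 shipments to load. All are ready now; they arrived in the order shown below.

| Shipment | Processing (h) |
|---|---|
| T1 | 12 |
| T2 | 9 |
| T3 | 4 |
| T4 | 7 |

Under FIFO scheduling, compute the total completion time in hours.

90

FIFO (arrival order): T1 T2 T3 T4.
T1: 0→12
T2: 12→21
T3: 21→25
T4: 25→32
Sum = 12+21+25+32 = 90.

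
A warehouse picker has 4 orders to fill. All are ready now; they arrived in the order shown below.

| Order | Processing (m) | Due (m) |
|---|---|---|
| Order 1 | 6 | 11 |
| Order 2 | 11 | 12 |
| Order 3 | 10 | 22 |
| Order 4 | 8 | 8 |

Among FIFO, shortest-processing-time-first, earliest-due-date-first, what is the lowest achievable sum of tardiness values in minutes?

29

FIFO (arrival order): Order 1 Order 2 Order 3 Order 4.
Order 1: 0→6, due 11, tardiness 0
Order 2: 6→17, due 12, tardiness 5
Order 3: 17→27, due 22, tardiness 5
Order 4: 27→35, due 8, tardiness 27
Sum = 0+5+5+27 = 37.
SPT (increasing processing time): Order 1 Order 4 Order 3 Order 2.
Order 1: 0→6, due 11, tardiness 0
Order 4: 6→14, due 8, tardiness 6
Order 3: 14→24, due 22, tardiness 2
Order 2: 24→35, due 12, tardiness 23
Sum = 0+6+2+23 = 31.
EDD (increasing due date): Order 4 Order 1 Order 2 Order 3.
Order 4: 0→8, due 8, tardiness 0
Order 1: 8→14, due 11, tardiness 3
Order 2: 14→25, due 12, tardiness 13
Order 3: 25→35, due 22, tardiness 13
Sum = 0+3+13+13 = 29.
FIFO 37, SPT 31, EDD 29 → minimum 29.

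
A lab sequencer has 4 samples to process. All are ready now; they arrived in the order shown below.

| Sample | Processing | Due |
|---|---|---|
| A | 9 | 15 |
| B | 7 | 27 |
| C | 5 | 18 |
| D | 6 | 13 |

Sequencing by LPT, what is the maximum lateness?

9

LPT (decreasing processing time): A B D C.
A: 0→9, due 15, lateness -6
B: 9→16, due 27, lateness -11
D: 16→22, due 13, lateness 9
C: 22→27, due 18, lateness 9
Maximum = 9.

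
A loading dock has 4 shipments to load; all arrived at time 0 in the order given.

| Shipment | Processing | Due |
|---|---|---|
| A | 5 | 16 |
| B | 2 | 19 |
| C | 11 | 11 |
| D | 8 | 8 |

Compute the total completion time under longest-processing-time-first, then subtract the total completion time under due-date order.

3

LPT (decreasing processing time): C D A B.
C: 0→11
D: 11→19
A: 19→24
B: 24→26
Sum = 11+19+24+26 = 80.
EDD (increasing due date): D C A B.
D: 0→8
C: 8→19
A: 19→24
B: 24→26
Sum = 8+19+24+26 = 77.
Difference = 80 − 77 = 3.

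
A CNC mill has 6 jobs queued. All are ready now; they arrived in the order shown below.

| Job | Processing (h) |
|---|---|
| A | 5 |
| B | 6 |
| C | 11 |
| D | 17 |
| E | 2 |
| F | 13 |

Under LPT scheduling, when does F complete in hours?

30

LPT (decreasing processing time): D F C B A E.
D: 0→17
F: 17→30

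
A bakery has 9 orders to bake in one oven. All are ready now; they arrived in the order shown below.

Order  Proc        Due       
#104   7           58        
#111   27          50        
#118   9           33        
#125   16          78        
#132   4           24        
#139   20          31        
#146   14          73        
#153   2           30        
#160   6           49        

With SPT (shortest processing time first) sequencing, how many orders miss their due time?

2

SPT (increasing processing time): #153 #132 #160 #104 #118 #146 #125 #139 #111.
#153: 0→2, due 30, tardiness 0
#132: 2→6, due 24, tardiness 0
#160: 6→12, due 49, tardiness 0
#104: 12→19, due 58, tardiness 0
#118: 19→28, due 33, tardiness 0
#146: 28→42, due 73, tardiness 0
#125: 42→58, due 78, tardiness 0
#139: 58→78, due 31, tardiness 47
#111: 78→105, due 50, tardiness 55
Late orders: 2.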